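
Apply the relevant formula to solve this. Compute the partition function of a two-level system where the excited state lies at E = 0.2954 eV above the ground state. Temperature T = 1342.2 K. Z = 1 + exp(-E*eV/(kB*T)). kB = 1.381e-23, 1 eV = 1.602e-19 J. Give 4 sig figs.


Step 1: Compute beta*E = E*eV/(kB*T) = 0.2954*1.602e-19/(1.381e-23*1342.2) = 2.553
Step 2: exp(-beta*E) = exp(-2.553) = 0.07784
Step 3: Z = 1 + 0.07784 = 1.078

1.078


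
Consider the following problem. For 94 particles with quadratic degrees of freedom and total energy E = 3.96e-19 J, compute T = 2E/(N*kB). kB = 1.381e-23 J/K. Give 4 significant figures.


Step 1: Numerator = 2*E = 2*3.96e-19 = 7.92e-19 J
Step 2: Denominator = N*kB = 94*1.381e-23 = 1.298e-21
Step 3: T = 7.92e-19 / 1.298e-21 = 610.1 K

610.1


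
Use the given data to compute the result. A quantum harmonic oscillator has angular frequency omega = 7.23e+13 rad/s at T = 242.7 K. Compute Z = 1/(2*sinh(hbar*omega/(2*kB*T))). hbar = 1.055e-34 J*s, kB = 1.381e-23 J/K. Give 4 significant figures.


Step 1: Compute x = hbar*omega/(kB*T) = 1.055e-34*7.23e+13/(1.381e-23*242.7) = 2.276
Step 2: x/2 = 1.138
Step 3: sinh(x/2) = 1.4
Step 4: Z = 1/(2*1.4) = 0.3572

0.3572


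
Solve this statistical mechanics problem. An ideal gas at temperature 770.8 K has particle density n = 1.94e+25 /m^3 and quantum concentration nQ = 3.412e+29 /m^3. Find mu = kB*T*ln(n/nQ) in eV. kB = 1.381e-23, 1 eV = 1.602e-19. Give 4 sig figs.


Step 1: n/nQ = 1.94e+25/3.412e+29 = 5.686e-05
Step 2: ln(n/nQ) = -9.775
Step 3: mu = kB*T*ln(n/nQ) = 1.064e-20*-9.775 = -1.041e-19 J
Step 4: Convert to eV: -1.041e-19/1.602e-19 = -0.6495 eV

-0.6495


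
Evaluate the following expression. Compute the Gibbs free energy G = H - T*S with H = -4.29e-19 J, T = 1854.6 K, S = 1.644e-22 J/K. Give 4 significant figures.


Step 1: T*S = 1854.6 * 1.644e-22 = 3.049e-19 J
Step 2: G = H - T*S = -4.29e-19 - 3.049e-19
Step 3: G = -7.339e-19 J

-7.339e-19


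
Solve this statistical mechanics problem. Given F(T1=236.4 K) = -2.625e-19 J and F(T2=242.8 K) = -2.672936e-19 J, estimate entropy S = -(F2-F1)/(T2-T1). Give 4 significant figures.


Step 1: dF = F2 - F1 = -2.672936e-19 - (-2.625e-19) = -4.7936e-21 J
Step 2: dT = T2 - T1 = 242.8 - 236.4 = 6.4 K
Step 3: S = -dF/dT = -(-4.7936e-21)/6.4 = 7.49e-22 J/K

7.49e-22


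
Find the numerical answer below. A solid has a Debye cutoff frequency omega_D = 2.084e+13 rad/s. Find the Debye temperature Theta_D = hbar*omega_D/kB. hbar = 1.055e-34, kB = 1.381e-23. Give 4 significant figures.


Step 1: hbar*omega_D = 1.055e-34 * 2.084e+13 = 2.199e-21 J
Step 2: Theta_D = 2.199e-21 / 1.381e-23
Step 3: Theta_D = 159.2 K

159.2


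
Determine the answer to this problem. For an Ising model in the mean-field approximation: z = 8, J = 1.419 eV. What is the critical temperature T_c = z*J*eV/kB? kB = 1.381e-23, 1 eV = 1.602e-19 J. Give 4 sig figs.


Step 1: z*J = 8*1.419 = 11.35 eV
Step 2: Convert to Joules: 11.35*1.602e-19 = 1.819e-18 J
Step 3: T_c = 1.819e-18 / 1.381e-23 = 1.317e+05 K

1.317e+05


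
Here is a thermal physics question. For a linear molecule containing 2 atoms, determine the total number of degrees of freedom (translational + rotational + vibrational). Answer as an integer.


Step 1: Translational DOF = 3
Step 2: Rotational DOF (linear) = 2
Step 3: Vibrational DOF = 3*2 - 5 = 1
Step 4: Total = 3 + 2 + 1 = 6

6


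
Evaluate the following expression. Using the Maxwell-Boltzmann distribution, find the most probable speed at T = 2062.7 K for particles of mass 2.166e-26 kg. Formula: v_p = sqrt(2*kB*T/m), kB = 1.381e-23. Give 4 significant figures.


Step 1: Numerator = 2*kB*T = 2*1.381e-23*2062.7 = 5.697e-20
Step 2: Ratio = 5.697e-20 / 2.166e-26 = 2.63e+06
Step 3: v_p = sqrt(2.63e+06) = 1622 m/s

1622


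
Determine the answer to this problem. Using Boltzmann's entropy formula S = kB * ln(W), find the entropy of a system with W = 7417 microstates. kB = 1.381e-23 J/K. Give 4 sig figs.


Step 1: ln(W) = ln(7417) = 8.912
Step 2: S = kB * ln(W) = 1.381e-23 * 8.912
Step 3: S = 1.231e-22 J/K

1.231e-22


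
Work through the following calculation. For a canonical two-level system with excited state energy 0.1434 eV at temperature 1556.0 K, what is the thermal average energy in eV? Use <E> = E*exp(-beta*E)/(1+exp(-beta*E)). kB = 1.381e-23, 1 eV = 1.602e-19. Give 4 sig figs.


Step 1: beta*E = 0.1434*1.602e-19/(1.381e-23*1556.0) = 1.069
Step 2: exp(-beta*E) = 0.3433
Step 3: <E> = 0.1434*0.3433/(1+0.3433) = 0.03665 eV

0.03665


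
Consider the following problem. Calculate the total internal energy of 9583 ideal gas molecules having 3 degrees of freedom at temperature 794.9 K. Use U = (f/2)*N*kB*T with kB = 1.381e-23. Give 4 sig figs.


Step 1: f/2 = 3/2 = 1.5
Step 2: N*kB*T = 9583*1.381e-23*794.9 = 1.052e-16
Step 3: U = 1.5 * 1.052e-16 = 1.578e-16 J

1.578e-16


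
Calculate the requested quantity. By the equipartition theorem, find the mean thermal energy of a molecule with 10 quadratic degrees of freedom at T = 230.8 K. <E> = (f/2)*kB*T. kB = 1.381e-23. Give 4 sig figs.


Step 1: f/2 = 10/2 = 5
Step 2: kB*T = 1.381e-23 * 230.8 = 3.187e-21
Step 3: <E> = 5 * 3.187e-21 = 1.594e-20 J

1.594e-20


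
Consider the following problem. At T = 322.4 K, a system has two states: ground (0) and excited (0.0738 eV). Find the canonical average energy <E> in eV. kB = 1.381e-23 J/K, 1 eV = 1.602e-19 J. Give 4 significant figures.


Step 1: beta*E = 0.0738*1.602e-19/(1.381e-23*322.4) = 2.655
Step 2: exp(-beta*E) = 0.07027
Step 3: <E> = 0.0738*0.07027/(1+0.07027) = 0.004845 eV

0.004845


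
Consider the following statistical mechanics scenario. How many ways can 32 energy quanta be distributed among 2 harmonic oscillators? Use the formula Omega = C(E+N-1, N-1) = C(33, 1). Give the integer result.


Step 1: Use binomial coefficient C(33, 1)
Step 2: Numerator = 33! / 32!
Step 3: Denominator = 1!
Step 4: Omega = 33

33


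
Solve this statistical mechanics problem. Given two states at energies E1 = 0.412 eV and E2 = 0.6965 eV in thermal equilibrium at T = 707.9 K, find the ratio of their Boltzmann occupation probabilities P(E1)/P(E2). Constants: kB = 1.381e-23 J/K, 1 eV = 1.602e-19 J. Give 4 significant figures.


Step 1: Compute energy difference dE = E1 - E2 = 0.412 - 0.6965 = -0.2845 eV
Step 2: Convert to Joules: dE_J = -0.2845 * 1.602e-19 = -4.558e-20 J
Step 3: Compute exponent = -dE_J / (kB * T) = -(-4.558e-20) / (1.381e-23 * 707.9) = 4.662
Step 4: P(E1)/P(E2) = exp(4.662) = 105.9

105.9


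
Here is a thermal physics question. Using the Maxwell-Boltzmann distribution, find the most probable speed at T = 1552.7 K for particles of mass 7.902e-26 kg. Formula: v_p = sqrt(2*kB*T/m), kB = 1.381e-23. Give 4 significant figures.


Step 1: Numerator = 2*kB*T = 2*1.381e-23*1552.7 = 4.289e-20
Step 2: Ratio = 4.289e-20 / 7.902e-26 = 5.427e+05
Step 3: v_p = sqrt(5.427e+05) = 736.7 m/s

736.7


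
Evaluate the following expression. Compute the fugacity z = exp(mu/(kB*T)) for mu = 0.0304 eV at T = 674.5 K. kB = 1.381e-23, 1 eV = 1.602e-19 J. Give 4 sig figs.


Step 1: Convert mu to Joules: 0.0304*1.602e-19 = 4.87e-21 J
Step 2: kB*T = 1.381e-23*674.5 = 9.315e-21 J
Step 3: mu/(kB*T) = 0.5228
Step 4: z = exp(0.5228) = 1.687

1.687


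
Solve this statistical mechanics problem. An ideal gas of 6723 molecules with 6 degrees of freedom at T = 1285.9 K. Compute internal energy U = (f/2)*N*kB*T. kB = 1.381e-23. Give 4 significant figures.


Step 1: f/2 = 6/2 = 3.0
Step 2: N*kB*T = 6723*1.381e-23*1285.9 = 1.194e-16
Step 3: U = 3.0 * 1.194e-16 = 3.582e-16 J

3.582e-16


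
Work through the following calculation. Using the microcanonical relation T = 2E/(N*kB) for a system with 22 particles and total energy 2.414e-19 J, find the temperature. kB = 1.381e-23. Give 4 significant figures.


Step 1: Numerator = 2*E = 2*2.414e-19 = 4.828e-19 J
Step 2: Denominator = N*kB = 22*1.381e-23 = 3.038e-22
Step 3: T = 4.828e-19 / 3.038e-22 = 1589 K

1589


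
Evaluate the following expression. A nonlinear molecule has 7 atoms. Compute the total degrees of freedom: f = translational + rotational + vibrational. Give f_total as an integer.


Step 1: Translational DOF = 3
Step 2: Rotational DOF (nonlinear) = 3
Step 3: Vibrational DOF = 3*7 - 6 = 15
Step 4: Total = 3 + 3 + 15 = 21

21


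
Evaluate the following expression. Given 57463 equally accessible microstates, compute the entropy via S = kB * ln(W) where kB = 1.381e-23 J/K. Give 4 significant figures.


Step 1: ln(W) = ln(57463) = 10.96
Step 2: S = kB * ln(W) = 1.381e-23 * 10.96
Step 3: S = 1.513e-22 J/K

1.513e-22


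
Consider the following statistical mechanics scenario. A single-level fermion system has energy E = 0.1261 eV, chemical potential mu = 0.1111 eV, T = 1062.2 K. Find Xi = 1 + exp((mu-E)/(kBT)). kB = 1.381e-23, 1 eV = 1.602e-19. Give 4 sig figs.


Step 1: (mu - E) = 0.1111 - 0.1261 = -0.015 eV
Step 2: x = (mu-E)*eV/(kB*T) = -0.015*1.602e-19/(1.381e-23*1062.2) = -0.1638
Step 3: exp(x) = 0.8489
Step 4: Xi = 1 + 0.8489 = 1.849

1.849


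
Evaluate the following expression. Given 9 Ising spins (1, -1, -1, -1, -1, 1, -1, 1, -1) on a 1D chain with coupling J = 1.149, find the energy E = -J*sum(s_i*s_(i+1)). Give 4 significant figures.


Step 1: Nearest-neighbor products: -1, 1, 1, 1, -1, -1, -1, -1
Step 2: Sum of products = -2
Step 3: E = -1.149 * -2 = 2.298

2.298


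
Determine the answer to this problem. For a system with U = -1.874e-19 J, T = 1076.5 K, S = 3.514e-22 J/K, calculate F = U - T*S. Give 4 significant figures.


Step 1: T*S = 1076.5 * 3.514e-22 = 3.783e-19 J
Step 2: F = U - T*S = -1.874e-19 - 3.783e-19
Step 3: F = -5.657e-19 J

-5.657e-19


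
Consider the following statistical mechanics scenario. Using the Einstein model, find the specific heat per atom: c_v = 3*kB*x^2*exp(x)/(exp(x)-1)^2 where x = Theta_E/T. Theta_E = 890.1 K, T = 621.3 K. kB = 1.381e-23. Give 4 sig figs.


Step 1: x = Theta_E/T = 890.1/621.3 = 1.433
Step 2: x^2 = 2.052
Step 3: exp(x) = 4.19
Step 4: c_v = 3*1.381e-23*2.052*4.19/(4.19-1)^2 = 3.502e-23

3.502e-23


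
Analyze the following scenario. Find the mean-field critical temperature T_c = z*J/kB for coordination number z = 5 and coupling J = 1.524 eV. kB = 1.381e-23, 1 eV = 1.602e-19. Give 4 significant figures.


Step 1: z*J = 5*1.524 = 7.62 eV
Step 2: Convert to Joules: 7.62*1.602e-19 = 1.221e-18 J
Step 3: T_c = 1.221e-18 / 1.381e-23 = 8.839e+04 K

8.839e+04


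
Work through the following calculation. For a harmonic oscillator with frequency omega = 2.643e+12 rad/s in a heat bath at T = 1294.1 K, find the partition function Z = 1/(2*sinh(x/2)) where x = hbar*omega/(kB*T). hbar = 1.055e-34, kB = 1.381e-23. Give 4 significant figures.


Step 1: Compute x = hbar*omega/(kB*T) = 1.055e-34*2.643e+12/(1.381e-23*1294.1) = 0.0156
Step 2: x/2 = 0.007801
Step 3: sinh(x/2) = 0.007801
Step 4: Z = 1/(2*0.007801) = 64.09

64.09


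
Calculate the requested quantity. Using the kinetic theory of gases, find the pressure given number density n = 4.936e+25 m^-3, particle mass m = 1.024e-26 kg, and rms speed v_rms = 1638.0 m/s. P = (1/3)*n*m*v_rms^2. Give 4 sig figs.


Step 1: v_rms^2 = 1638.0^2 = 2.683e+06
Step 2: n*m = 4.936e+25*1.024e-26 = 0.5054
Step 3: P = (1/3)*0.5054*2.683e+06 = 4.52e+05 Pa

4.52e+05


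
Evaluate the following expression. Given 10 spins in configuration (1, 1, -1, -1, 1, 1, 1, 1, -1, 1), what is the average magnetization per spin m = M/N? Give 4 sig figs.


Step 1: Count up spins (+1): 7, down spins (-1): 3
Step 2: Total magnetization M = 7 - 3 = 4
Step 3: m = M/N = 4/10 = 0.4

0.4


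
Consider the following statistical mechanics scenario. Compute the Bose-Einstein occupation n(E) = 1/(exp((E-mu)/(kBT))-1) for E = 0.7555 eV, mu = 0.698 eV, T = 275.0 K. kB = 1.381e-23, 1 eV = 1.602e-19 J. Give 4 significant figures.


Step 1: (E - mu) = 0.0575 eV
Step 2: x = (E-mu)*eV/(kB*T) = 0.0575*1.602e-19/(1.381e-23*275.0) = 2.426
Step 3: exp(x) = 11.31
Step 4: n = 1/(exp(x)-1) = 0.09701

0.09701


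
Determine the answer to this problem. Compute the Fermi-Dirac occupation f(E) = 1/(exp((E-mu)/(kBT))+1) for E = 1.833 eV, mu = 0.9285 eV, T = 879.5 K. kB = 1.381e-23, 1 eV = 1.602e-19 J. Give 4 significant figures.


Step 1: (E - mu) = 1.833 - 0.9285 = 0.9045 eV
Step 2: Convert: (E-mu)*eV = 1.449e-19 J
Step 3: x = (E-mu)*eV/(kB*T) = 11.93
Step 4: f = 1/(exp(11.93)+1) = 6.589e-06

6.589e-06


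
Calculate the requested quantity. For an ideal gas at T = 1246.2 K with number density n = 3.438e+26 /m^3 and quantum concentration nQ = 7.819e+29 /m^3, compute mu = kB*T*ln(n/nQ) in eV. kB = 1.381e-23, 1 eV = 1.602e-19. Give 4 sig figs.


Step 1: n/nQ = 3.438e+26/7.819e+29 = 0.0004397
Step 2: ln(n/nQ) = -7.729
Step 3: mu = kB*T*ln(n/nQ) = 1.721e-20*-7.729 = -1.33e-19 J
Step 4: Convert to eV: -1.33e-19/1.602e-19 = -0.8304 eV

-0.8304


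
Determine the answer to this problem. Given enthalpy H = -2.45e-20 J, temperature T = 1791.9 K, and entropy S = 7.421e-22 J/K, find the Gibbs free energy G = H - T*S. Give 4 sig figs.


Step 1: T*S = 1791.9 * 7.421e-22 = 1.33e-18 J
Step 2: G = H - T*S = -2.45e-20 - 1.33e-18
Step 3: G = -1.354e-18 J

-1.354e-18


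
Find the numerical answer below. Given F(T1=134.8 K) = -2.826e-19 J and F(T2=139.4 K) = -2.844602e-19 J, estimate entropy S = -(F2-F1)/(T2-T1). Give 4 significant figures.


Step 1: dF = F2 - F1 = -2.844602e-19 - (-2.826e-19) = -1.8602e-21 J
Step 2: dT = T2 - T1 = 139.4 - 134.8 = 4.6 K
Step 3: S = -dF/dT = -(-1.8602e-21)/4.6 = 4.044e-22 J/K

4.044e-22


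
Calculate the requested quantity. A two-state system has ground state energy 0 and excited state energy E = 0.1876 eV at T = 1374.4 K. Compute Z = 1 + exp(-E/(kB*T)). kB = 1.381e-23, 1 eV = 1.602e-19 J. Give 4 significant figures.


Step 1: Compute beta*E = E*eV/(kB*T) = 0.1876*1.602e-19/(1.381e-23*1374.4) = 1.583
Step 2: exp(-beta*E) = exp(-1.583) = 0.2053
Step 3: Z = 1 + 0.2053 = 1.205

1.205


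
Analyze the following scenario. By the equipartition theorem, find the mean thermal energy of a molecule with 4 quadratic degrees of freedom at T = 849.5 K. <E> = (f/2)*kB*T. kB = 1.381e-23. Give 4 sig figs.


Step 1: f/2 = 4/2 = 2
Step 2: kB*T = 1.381e-23 * 849.5 = 1.173e-20
Step 3: <E> = 2 * 1.173e-20 = 2.346e-20 J

2.346e-20


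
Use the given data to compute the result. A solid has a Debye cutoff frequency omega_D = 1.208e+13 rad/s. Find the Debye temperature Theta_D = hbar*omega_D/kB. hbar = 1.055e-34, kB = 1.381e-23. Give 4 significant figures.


Step 1: hbar*omega_D = 1.055e-34 * 1.208e+13 = 1.274e-21 J
Step 2: Theta_D = 1.274e-21 / 1.381e-23
Step 3: Theta_D = 92.28 K

92.28


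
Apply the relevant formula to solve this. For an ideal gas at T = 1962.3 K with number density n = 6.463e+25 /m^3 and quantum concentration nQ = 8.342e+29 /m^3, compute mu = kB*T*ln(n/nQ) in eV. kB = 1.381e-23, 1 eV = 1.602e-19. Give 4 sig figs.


Step 1: n/nQ = 6.463e+25/8.342e+29 = 7.748e-05
Step 2: ln(n/nQ) = -9.466
Step 3: mu = kB*T*ln(n/nQ) = 2.71e-20*-9.466 = -2.565e-19 J
Step 4: Convert to eV: -2.565e-19/1.602e-19 = -1.601 eV

-1.601


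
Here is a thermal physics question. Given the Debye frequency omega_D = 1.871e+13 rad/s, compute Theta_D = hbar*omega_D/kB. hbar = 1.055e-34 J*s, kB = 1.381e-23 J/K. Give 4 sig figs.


Step 1: hbar*omega_D = 1.055e-34 * 1.871e+13 = 1.974e-21 J
Step 2: Theta_D = 1.974e-21 / 1.381e-23
Step 3: Theta_D = 142.9 K

142.9


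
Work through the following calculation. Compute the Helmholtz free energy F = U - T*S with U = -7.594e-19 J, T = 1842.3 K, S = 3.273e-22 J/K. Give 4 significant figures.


Step 1: T*S = 1842.3 * 3.273e-22 = 6.03e-19 J
Step 2: F = U - T*S = -7.594e-19 - 6.03e-19
Step 3: F = -1.362e-18 J

-1.362e-18


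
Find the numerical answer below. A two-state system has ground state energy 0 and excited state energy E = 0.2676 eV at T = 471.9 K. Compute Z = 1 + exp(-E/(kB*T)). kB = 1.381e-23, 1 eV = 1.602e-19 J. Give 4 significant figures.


Step 1: Compute beta*E = E*eV/(kB*T) = 0.2676*1.602e-19/(1.381e-23*471.9) = 6.578
Step 2: exp(-beta*E) = exp(-6.578) = 0.00139
Step 3: Z = 1 + 0.00139 = 1.001

1.001


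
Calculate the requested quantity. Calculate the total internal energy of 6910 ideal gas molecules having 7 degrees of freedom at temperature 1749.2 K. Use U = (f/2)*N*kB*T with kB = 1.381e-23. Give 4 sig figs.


Step 1: f/2 = 7/2 = 3.5
Step 2: N*kB*T = 6910*1.381e-23*1749.2 = 1.669e-16
Step 3: U = 3.5 * 1.669e-16 = 5.842e-16 J

5.842e-16


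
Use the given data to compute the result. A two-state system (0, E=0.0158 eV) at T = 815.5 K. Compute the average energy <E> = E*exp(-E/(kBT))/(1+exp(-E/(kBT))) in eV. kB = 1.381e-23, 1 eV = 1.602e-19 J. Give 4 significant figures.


Step 1: beta*E = 0.0158*1.602e-19/(1.381e-23*815.5) = 0.2248
Step 2: exp(-beta*E) = 0.7987
Step 3: <E> = 0.0158*0.7987/(1+0.7987) = 0.007016 eV

0.007016


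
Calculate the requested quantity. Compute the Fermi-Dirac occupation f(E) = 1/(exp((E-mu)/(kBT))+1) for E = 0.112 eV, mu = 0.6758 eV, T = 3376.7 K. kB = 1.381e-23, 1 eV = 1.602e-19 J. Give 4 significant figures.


Step 1: (E - mu) = 0.112 - 0.6758 = -0.5638 eV
Step 2: Convert: (E-mu)*eV = -9.032e-20 J
Step 3: x = (E-mu)*eV/(kB*T) = -1.937
Step 4: f = 1/(exp(-1.937)+1) = 0.874

0.874


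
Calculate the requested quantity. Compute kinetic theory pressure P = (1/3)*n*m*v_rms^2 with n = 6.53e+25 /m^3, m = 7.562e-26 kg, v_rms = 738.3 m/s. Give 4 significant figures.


Step 1: v_rms^2 = 738.3^2 = 5.451e+05
Step 2: n*m = 6.53e+25*7.562e-26 = 4.938
Step 3: P = (1/3)*4.938*5.451e+05 = 8.972e+05 Pa

8.972e+05


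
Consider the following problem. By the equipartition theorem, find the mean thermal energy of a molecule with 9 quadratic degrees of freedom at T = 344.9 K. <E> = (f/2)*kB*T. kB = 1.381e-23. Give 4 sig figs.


Step 1: f/2 = 9/2 = 4.5
Step 2: kB*T = 1.381e-23 * 344.9 = 4.763e-21
Step 3: <E> = 4.5 * 4.763e-21 = 2.143e-20 J

2.143e-20


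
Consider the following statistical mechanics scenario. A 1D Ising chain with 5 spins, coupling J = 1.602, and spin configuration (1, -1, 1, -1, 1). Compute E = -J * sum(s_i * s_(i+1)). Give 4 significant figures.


Step 1: Nearest-neighbor products: -1, -1, -1, -1
Step 2: Sum of products = -4
Step 3: E = -1.602 * -4 = 6.408

6.408


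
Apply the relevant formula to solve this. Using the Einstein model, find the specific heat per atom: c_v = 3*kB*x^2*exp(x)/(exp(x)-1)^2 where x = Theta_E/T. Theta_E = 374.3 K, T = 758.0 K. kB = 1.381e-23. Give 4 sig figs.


Step 1: x = Theta_E/T = 374.3/758.0 = 0.4938
Step 2: x^2 = 0.2438
Step 3: exp(x) = 1.639
Step 4: c_v = 3*1.381e-23*0.2438*1.639/(1.639-1)^2 = 4.06e-23

4.06e-23


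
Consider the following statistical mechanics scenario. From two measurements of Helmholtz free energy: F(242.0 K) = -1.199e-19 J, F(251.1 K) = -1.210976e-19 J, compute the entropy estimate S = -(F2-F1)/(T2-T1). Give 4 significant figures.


Step 1: dF = F2 - F1 = -1.210976e-19 - (-1.199e-19) = -1.1976e-21 J
Step 2: dT = T2 - T1 = 251.1 - 242.0 = 9.1 K
Step 3: S = -dF/dT = -(-1.1976e-21)/9.1 = 1.316e-22 J/K

1.316e-22


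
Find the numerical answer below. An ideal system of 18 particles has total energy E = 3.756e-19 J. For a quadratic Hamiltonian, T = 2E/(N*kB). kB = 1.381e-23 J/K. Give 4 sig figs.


Step 1: Numerator = 2*E = 2*3.756e-19 = 7.512e-19 J
Step 2: Denominator = N*kB = 18*1.381e-23 = 2.486e-22
Step 3: T = 7.512e-19 / 2.486e-22 = 3022 K

3022


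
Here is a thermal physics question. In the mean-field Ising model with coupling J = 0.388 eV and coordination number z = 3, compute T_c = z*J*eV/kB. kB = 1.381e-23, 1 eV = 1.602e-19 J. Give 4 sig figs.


Step 1: z*J = 3*0.388 = 1.164 eV
Step 2: Convert to Joules: 1.164*1.602e-19 = 1.865e-19 J
Step 3: T_c = 1.865e-19 / 1.381e-23 = 1.35e+04 K

1.35e+04


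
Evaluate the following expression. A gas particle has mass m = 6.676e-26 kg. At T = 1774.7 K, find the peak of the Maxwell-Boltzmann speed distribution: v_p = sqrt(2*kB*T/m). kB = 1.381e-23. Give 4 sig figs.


Step 1: Numerator = 2*kB*T = 2*1.381e-23*1774.7 = 4.902e-20
Step 2: Ratio = 4.902e-20 / 6.676e-26 = 7.342e+05
Step 3: v_p = sqrt(7.342e+05) = 856.9 m/s

856.9


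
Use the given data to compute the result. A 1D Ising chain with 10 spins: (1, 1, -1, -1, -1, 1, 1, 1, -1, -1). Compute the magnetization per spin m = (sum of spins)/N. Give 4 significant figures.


Step 1: Count up spins (+1): 5, down spins (-1): 5
Step 2: Total magnetization M = 5 - 5 = 0
Step 3: m = M/N = 0/10 = 0

0


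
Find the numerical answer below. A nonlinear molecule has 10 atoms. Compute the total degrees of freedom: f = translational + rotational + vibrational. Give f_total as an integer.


Step 1: Translational DOF = 3
Step 2: Rotational DOF (nonlinear) = 3
Step 3: Vibrational DOF = 3*10 - 6 = 24
Step 4: Total = 3 + 3 + 24 = 30

30


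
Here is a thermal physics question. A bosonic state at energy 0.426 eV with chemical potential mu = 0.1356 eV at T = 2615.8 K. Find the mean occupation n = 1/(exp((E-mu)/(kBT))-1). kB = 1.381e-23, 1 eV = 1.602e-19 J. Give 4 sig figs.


Step 1: (E - mu) = 0.2904 eV
Step 2: x = (E-mu)*eV/(kB*T) = 0.2904*1.602e-19/(1.381e-23*2615.8) = 1.288
Step 3: exp(x) = 3.625
Step 4: n = 1/(exp(x)-1) = 0.381

0.381


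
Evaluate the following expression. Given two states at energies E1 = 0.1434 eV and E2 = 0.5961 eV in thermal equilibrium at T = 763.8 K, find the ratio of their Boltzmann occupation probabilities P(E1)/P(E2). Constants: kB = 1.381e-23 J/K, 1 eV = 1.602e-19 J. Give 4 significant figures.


Step 1: Compute energy difference dE = E1 - E2 = 0.1434 - 0.5961 = -0.4527 eV
Step 2: Convert to Joules: dE_J = -0.4527 * 1.602e-19 = -7.252e-20 J
Step 3: Compute exponent = -dE_J / (kB * T) = -(-7.252e-20) / (1.381e-23 * 763.8) = 6.875
Step 4: P(E1)/P(E2) = exp(6.875) = 968.2

968.2


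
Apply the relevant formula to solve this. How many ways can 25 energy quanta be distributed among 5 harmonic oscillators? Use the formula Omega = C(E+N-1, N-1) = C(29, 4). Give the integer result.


Step 1: Use binomial coefficient C(29, 4)
Step 2: Numerator = 29! / 25!
Step 3: Denominator = 4!
Step 4: Omega = 23751

23751


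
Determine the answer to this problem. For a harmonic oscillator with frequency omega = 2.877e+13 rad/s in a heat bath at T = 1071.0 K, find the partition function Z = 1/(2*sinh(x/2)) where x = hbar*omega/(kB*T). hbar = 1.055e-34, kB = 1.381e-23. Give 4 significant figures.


Step 1: Compute x = hbar*omega/(kB*T) = 1.055e-34*2.877e+13/(1.381e-23*1071.0) = 0.2052
Step 2: x/2 = 0.1026
Step 3: sinh(x/2) = 0.1028
Step 4: Z = 1/(2*0.1028) = 4.864

4.864


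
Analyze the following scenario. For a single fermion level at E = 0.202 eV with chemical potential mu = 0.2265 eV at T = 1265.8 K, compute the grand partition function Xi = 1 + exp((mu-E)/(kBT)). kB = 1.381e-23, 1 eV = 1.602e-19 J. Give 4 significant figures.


Step 1: (mu - E) = 0.2265 - 0.202 = 0.0245 eV
Step 2: x = (mu-E)*eV/(kB*T) = 0.0245*1.602e-19/(1.381e-23*1265.8) = 0.2245
Step 3: exp(x) = 1.252
Step 4: Xi = 1 + 1.252 = 2.252

2.252


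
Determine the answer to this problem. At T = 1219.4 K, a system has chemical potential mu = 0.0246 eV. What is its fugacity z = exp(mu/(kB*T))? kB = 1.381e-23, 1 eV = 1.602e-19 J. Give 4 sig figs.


Step 1: Convert mu to Joules: 0.0246*1.602e-19 = 3.941e-21 J
Step 2: kB*T = 1.381e-23*1219.4 = 1.684e-20 J
Step 3: mu/(kB*T) = 0.234
Step 4: z = exp(0.234) = 1.264

1.264


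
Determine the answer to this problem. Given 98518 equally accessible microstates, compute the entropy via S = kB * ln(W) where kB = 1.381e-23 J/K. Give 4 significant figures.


Step 1: ln(W) = ln(98518) = 11.5
Step 2: S = kB * ln(W) = 1.381e-23 * 11.5
Step 3: S = 1.588e-22 J/K

1.588e-22


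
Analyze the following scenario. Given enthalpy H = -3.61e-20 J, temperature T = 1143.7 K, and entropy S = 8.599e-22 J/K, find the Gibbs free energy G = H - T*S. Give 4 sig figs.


Step 1: T*S = 1143.7 * 8.599e-22 = 9.835e-19 J
Step 2: G = H - T*S = -3.61e-20 - 9.835e-19
Step 3: G = -1.02e-18 J

-1.02e-18


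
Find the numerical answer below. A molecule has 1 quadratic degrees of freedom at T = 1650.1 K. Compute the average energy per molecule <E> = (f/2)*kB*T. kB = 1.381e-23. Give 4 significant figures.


Step 1: f/2 = 1/2 = 0.5
Step 2: kB*T = 1.381e-23 * 1650.1 = 2.279e-20
Step 3: <E> = 0.5 * 2.279e-20 = 1.139e-20 J

1.139e-20


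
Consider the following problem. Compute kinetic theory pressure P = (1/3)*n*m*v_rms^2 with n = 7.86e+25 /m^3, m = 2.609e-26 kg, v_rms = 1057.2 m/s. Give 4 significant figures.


Step 1: v_rms^2 = 1057.2^2 = 1.118e+06
Step 2: n*m = 7.86e+25*2.609e-26 = 2.051
Step 3: P = (1/3)*2.051*1.118e+06 = 7.64e+05 Pa

7.64e+05


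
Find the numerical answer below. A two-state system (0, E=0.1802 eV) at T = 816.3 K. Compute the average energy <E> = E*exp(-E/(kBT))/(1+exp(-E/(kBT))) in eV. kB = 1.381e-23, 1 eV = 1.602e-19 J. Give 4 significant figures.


Step 1: beta*E = 0.1802*1.602e-19/(1.381e-23*816.3) = 2.561
Step 2: exp(-beta*E) = 0.07724
Step 3: <E> = 0.1802*0.07724/(1+0.07724) = 0.01292 eV

0.01292


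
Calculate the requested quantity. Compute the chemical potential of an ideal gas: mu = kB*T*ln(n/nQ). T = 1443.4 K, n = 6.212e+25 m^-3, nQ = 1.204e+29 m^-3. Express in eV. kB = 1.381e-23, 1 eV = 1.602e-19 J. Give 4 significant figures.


Step 1: n/nQ = 6.212e+25/1.204e+29 = 0.0005159
Step 2: ln(n/nQ) = -7.57
Step 3: mu = kB*T*ln(n/nQ) = 1.993e-20*-7.57 = -1.509e-19 J
Step 4: Convert to eV: -1.509e-19/1.602e-19 = -0.9419 eV

-0.9419


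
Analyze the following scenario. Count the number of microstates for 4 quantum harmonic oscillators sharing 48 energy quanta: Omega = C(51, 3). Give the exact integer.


Step 1: Use binomial coefficient C(51, 3)
Step 2: Numerator = 51! / 48!
Step 3: Denominator = 3!
Step 4: Omega = 20825

20825


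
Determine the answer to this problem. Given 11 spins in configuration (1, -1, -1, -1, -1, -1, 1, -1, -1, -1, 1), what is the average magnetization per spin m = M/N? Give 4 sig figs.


Step 1: Count up spins (+1): 3, down spins (-1): 8
Step 2: Total magnetization M = 3 - 8 = -5
Step 3: m = M/N = -5/11 = -0.4545

-0.4545


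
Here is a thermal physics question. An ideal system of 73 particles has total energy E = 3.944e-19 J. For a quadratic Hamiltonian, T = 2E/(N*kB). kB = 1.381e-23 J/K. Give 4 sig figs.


Step 1: Numerator = 2*E = 2*3.944e-19 = 7.888e-19 J
Step 2: Denominator = N*kB = 73*1.381e-23 = 1.008e-21
Step 3: T = 7.888e-19 / 1.008e-21 = 782.4 K

782.4


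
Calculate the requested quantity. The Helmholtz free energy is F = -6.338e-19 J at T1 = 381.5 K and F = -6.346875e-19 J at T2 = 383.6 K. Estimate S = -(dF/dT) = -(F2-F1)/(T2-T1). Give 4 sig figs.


Step 1: dF = F2 - F1 = -6.346875e-19 - (-6.338e-19) = -8.875e-22 J
Step 2: dT = T2 - T1 = 383.6 - 381.5 = 2.1 K
Step 3: S = -dF/dT = -(-8.875e-22)/2.1 = 4.226e-22 J/K

4.226e-22


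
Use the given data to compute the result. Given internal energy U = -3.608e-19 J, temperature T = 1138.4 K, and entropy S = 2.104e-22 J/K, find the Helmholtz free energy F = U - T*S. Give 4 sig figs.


Step 1: T*S = 1138.4 * 2.104e-22 = 2.395e-19 J
Step 2: F = U - T*S = -3.608e-19 - 2.395e-19
Step 3: F = -6.003e-19 J

-6.003e-19


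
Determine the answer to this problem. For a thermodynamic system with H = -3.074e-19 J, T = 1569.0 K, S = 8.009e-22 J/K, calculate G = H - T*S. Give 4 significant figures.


Step 1: T*S = 1569.0 * 8.009e-22 = 1.257e-18 J
Step 2: G = H - T*S = -3.074e-19 - 1.257e-18
Step 3: G = -1.564e-18 J

-1.564e-18


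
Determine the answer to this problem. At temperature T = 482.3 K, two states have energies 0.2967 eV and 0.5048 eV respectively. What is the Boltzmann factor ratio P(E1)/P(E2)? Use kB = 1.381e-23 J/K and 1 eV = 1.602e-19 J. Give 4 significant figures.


Step 1: Compute energy difference dE = E1 - E2 = 0.2967 - 0.5048 = -0.2081 eV
Step 2: Convert to Joules: dE_J = -0.2081 * 1.602e-19 = -3.334e-20 J
Step 3: Compute exponent = -dE_J / (kB * T) = -(-3.334e-20) / (1.381e-23 * 482.3) = 5.005
Step 4: P(E1)/P(E2) = exp(5.005) = 149.2

149.2


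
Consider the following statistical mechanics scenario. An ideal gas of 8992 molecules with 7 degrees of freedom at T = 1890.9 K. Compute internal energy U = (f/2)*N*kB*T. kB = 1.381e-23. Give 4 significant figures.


Step 1: f/2 = 7/2 = 3.5
Step 2: N*kB*T = 8992*1.381e-23*1890.9 = 2.348e-16
Step 3: U = 3.5 * 2.348e-16 = 8.218e-16 J

8.218e-16


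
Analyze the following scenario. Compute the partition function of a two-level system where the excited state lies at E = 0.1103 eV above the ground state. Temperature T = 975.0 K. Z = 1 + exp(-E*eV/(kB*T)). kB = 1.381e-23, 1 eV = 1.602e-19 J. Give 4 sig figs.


Step 1: Compute beta*E = E*eV/(kB*T) = 0.1103*1.602e-19/(1.381e-23*975.0) = 1.312
Step 2: exp(-beta*E) = exp(-1.312) = 0.2692
Step 3: Z = 1 + 0.2692 = 1.269

1.269


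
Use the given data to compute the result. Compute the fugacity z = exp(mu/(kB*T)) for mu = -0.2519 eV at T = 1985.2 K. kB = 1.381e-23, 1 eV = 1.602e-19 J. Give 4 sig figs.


Step 1: Convert mu to Joules: -0.2519*1.602e-19 = -4.035e-20 J
Step 2: kB*T = 1.381e-23*1985.2 = 2.742e-20 J
Step 3: mu/(kB*T) = -1.472
Step 4: z = exp(-1.472) = 0.2295

0.2295


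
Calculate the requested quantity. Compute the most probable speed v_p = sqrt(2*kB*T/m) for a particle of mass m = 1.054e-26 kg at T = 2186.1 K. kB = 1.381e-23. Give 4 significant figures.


Step 1: Numerator = 2*kB*T = 2*1.381e-23*2186.1 = 6.038e-20
Step 2: Ratio = 6.038e-20 / 1.054e-26 = 5.729e+06
Step 3: v_p = sqrt(5.729e+06) = 2393 m/s

2393


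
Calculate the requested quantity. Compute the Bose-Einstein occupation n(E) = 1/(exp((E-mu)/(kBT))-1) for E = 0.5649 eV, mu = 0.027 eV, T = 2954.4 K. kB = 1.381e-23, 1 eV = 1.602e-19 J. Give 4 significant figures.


Step 1: (E - mu) = 0.5379 eV
Step 2: x = (E-mu)*eV/(kB*T) = 0.5379*1.602e-19/(1.381e-23*2954.4) = 2.112
Step 3: exp(x) = 8.265
Step 4: n = 1/(exp(x)-1) = 0.1376

0.1376


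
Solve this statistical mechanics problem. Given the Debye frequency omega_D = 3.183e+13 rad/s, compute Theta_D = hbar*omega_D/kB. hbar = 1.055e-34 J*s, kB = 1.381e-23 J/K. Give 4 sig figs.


Step 1: hbar*omega_D = 1.055e-34 * 3.183e+13 = 3.358e-21 J
Step 2: Theta_D = 3.358e-21 / 1.381e-23
Step 3: Theta_D = 243.2 K

243.2


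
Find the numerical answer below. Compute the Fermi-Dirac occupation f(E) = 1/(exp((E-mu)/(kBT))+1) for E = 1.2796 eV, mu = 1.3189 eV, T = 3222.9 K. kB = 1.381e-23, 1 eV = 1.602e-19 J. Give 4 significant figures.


Step 1: (E - mu) = 1.2796 - 1.3189 = -0.0393 eV
Step 2: Convert: (E-mu)*eV = -6.296e-21 J
Step 3: x = (E-mu)*eV/(kB*T) = -0.1415
Step 4: f = 1/(exp(-0.1415)+1) = 0.5353

0.5353


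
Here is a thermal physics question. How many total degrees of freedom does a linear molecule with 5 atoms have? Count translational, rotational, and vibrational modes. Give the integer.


Step 1: Translational DOF = 3
Step 2: Rotational DOF (linear) = 2
Step 3: Vibrational DOF = 3*5 - 5 = 10
Step 4: Total = 3 + 2 + 10 = 15

15


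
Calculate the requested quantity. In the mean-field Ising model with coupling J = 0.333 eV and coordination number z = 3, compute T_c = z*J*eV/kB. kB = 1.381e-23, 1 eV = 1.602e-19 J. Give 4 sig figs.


Step 1: z*J = 3*0.333 = 0.999 eV
Step 2: Convert to Joules: 0.999*1.602e-19 = 1.6e-19 J
Step 3: T_c = 1.6e-19 / 1.381e-23 = 1.159e+04 K

1.159e+04


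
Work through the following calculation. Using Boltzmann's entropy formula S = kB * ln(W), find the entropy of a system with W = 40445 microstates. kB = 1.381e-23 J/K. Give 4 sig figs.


Step 1: ln(W) = ln(40445) = 10.61
Step 2: S = kB * ln(W) = 1.381e-23 * 10.61
Step 3: S = 1.465e-22 J/K

1.465e-22


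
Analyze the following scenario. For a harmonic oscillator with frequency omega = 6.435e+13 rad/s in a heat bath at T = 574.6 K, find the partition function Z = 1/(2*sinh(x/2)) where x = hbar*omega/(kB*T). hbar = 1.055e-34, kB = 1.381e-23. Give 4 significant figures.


Step 1: Compute x = hbar*omega/(kB*T) = 1.055e-34*6.435e+13/(1.381e-23*574.6) = 0.8555
Step 2: x/2 = 0.4278
Step 3: sinh(x/2) = 0.4409
Step 4: Z = 1/(2*0.4409) = 1.134

1.134


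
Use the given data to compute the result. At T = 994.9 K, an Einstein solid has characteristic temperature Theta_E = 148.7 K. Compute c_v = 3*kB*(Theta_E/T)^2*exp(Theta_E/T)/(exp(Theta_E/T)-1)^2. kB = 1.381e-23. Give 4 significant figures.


Step 1: x = Theta_E/T = 148.7/994.9 = 0.1495
Step 2: x^2 = 0.02234
Step 3: exp(x) = 1.161
Step 4: c_v = 3*1.381e-23*0.02234*1.161/(1.161-1)^2 = 4.135e-23

4.135e-23


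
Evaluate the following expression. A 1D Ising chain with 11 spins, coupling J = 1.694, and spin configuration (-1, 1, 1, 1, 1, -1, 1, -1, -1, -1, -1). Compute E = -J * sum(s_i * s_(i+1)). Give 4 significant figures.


Step 1: Nearest-neighbor products: -1, 1, 1, 1, -1, -1, -1, 1, 1, 1
Step 2: Sum of products = 2
Step 3: E = -1.694 * 2 = -3.388

-3.388


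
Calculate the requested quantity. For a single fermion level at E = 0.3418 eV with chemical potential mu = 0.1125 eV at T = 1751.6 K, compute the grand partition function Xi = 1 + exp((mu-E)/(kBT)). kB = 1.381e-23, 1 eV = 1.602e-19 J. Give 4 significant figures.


Step 1: (mu - E) = 0.1125 - 0.3418 = -0.2293 eV
Step 2: x = (mu-E)*eV/(kB*T) = -0.2293*1.602e-19/(1.381e-23*1751.6) = -1.519
Step 3: exp(x) = 0.219
Step 4: Xi = 1 + 0.219 = 1.219

1.219


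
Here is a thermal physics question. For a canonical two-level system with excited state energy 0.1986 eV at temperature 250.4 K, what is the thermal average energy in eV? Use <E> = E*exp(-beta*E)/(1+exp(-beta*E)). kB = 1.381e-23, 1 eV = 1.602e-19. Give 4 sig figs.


Step 1: beta*E = 0.1986*1.602e-19/(1.381e-23*250.4) = 9.201
Step 2: exp(-beta*E) = 0.000101
Step 3: <E> = 0.1986*0.000101/(1+0.000101) = 2.005e-05 eV

2.005e-05


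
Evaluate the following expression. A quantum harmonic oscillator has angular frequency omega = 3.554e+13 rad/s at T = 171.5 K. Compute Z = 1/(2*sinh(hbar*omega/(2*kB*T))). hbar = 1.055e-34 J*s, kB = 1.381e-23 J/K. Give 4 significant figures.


Step 1: Compute x = hbar*omega/(kB*T) = 1.055e-34*3.554e+13/(1.381e-23*171.5) = 1.583
Step 2: x/2 = 0.7916
Step 3: sinh(x/2) = 0.8768
Step 4: Z = 1/(2*0.8768) = 0.5702

0.5702


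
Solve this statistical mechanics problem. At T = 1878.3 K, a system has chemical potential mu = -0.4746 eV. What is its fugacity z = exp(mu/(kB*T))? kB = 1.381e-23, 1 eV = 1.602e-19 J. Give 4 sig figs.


Step 1: Convert mu to Joules: -0.4746*1.602e-19 = -7.603e-20 J
Step 2: kB*T = 1.381e-23*1878.3 = 2.594e-20 J
Step 3: mu/(kB*T) = -2.931
Step 4: z = exp(-2.931) = 0.05334

0.05334


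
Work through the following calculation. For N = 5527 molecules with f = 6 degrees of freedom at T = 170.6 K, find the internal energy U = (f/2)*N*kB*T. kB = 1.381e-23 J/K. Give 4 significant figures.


Step 1: f/2 = 6/2 = 3.0
Step 2: N*kB*T = 5527*1.381e-23*170.6 = 1.302e-17
Step 3: U = 3.0 * 1.302e-17 = 3.906e-17 J

3.906e-17


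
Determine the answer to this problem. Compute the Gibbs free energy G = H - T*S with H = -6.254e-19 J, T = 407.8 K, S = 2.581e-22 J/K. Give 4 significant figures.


Step 1: T*S = 407.8 * 2.581e-22 = 1.053e-19 J
Step 2: G = H - T*S = -6.254e-19 - 1.053e-19
Step 3: G = -7.307e-19 J

-7.307e-19


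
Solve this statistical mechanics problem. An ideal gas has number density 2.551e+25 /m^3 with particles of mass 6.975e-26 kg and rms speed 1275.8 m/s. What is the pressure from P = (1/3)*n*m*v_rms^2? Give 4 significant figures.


Step 1: v_rms^2 = 1275.8^2 = 1.628e+06
Step 2: n*m = 2.551e+25*6.975e-26 = 1.779
Step 3: P = (1/3)*1.779*1.628e+06 = 9.654e+05 Pa

9.654e+05


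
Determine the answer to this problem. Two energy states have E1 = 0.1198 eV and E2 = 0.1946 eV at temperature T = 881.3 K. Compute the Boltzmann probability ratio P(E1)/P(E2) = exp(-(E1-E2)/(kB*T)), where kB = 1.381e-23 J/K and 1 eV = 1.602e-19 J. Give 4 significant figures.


Step 1: Compute energy difference dE = E1 - E2 = 0.1198 - 0.1946 = -0.0748 eV
Step 2: Convert to Joules: dE_J = -0.0748 * 1.602e-19 = -1.198e-20 J
Step 3: Compute exponent = -dE_J / (kB * T) = -(-1.198e-20) / (1.381e-23 * 881.3) = 0.9846
Step 4: P(E1)/P(E2) = exp(0.9846) = 2.677

2.677


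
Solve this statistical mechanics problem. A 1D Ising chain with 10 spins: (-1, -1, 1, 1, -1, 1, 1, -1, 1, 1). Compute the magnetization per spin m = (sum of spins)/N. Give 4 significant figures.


Step 1: Count up spins (+1): 6, down spins (-1): 4
Step 2: Total magnetization M = 6 - 4 = 2
Step 3: m = M/N = 2/10 = 0.2

0.2


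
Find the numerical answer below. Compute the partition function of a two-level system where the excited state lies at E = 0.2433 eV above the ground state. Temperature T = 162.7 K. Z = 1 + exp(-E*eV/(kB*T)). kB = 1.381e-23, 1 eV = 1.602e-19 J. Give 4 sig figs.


Step 1: Compute beta*E = E*eV/(kB*T) = 0.2433*1.602e-19/(1.381e-23*162.7) = 17.35
Step 2: exp(-beta*E) = exp(-17.35) = 2.926e-08
Step 3: Z = 1 + 2.926e-08 = 1

1


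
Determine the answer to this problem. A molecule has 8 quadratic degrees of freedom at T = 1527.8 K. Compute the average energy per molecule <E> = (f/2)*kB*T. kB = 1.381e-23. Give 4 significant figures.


Step 1: f/2 = 8/2 = 4
Step 2: kB*T = 1.381e-23 * 1527.8 = 2.11e-20
Step 3: <E> = 4 * 2.11e-20 = 8.44e-20 J

8.44e-20


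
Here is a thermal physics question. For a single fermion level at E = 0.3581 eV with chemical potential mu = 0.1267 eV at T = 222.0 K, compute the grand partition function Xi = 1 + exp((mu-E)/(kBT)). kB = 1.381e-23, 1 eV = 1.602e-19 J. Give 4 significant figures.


Step 1: (mu - E) = 0.1267 - 0.3581 = -0.2314 eV
Step 2: x = (mu-E)*eV/(kB*T) = -0.2314*1.602e-19/(1.381e-23*222.0) = -12.09
Step 3: exp(x) = 5.607e-06
Step 4: Xi = 1 + 5.607e-06 = 1

1


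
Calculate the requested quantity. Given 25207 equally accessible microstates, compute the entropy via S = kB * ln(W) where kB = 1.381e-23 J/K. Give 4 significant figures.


Step 1: ln(W) = ln(25207) = 10.13
Step 2: S = kB * ln(W) = 1.381e-23 * 10.13
Step 3: S = 1.4e-22 J/K

1.4e-22


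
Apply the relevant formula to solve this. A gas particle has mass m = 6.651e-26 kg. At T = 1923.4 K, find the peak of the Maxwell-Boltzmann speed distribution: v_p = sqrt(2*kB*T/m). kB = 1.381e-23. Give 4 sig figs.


Step 1: Numerator = 2*kB*T = 2*1.381e-23*1923.4 = 5.312e-20
Step 2: Ratio = 5.312e-20 / 6.651e-26 = 7.987e+05
Step 3: v_p = sqrt(7.987e+05) = 893.7 m/s

893.7


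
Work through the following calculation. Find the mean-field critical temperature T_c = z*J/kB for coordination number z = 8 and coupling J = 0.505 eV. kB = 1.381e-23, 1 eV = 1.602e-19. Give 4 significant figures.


Step 1: z*J = 8*0.505 = 4.04 eV
Step 2: Convert to Joules: 4.04*1.602e-19 = 6.472e-19 J
Step 3: T_c = 6.472e-19 / 1.381e-23 = 4.687e+04 K

4.687e+04


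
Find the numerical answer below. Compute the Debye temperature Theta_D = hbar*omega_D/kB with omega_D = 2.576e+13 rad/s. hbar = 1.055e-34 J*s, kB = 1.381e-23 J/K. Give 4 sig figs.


Step 1: hbar*omega_D = 1.055e-34 * 2.576e+13 = 2.718e-21 J
Step 2: Theta_D = 2.718e-21 / 1.381e-23
Step 3: Theta_D = 196.8 K

196.8


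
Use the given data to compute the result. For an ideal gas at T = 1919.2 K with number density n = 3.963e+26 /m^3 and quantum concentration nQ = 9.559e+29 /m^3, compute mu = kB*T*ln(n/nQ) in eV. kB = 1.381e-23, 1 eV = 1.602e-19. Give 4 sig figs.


Step 1: n/nQ = 3.963e+26/9.559e+29 = 0.0004146
Step 2: ln(n/nQ) = -7.788
Step 3: mu = kB*T*ln(n/nQ) = 2.65e-20*-7.788 = -2.064e-19 J
Step 4: Convert to eV: -2.064e-19/1.602e-19 = -1.289 eV

-1.289


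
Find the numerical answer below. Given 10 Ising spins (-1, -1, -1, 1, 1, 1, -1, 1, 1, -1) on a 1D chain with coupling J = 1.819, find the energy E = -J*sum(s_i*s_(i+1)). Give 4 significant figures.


Step 1: Nearest-neighbor products: 1, 1, -1, 1, 1, -1, -1, 1, -1
Step 2: Sum of products = 1
Step 3: E = -1.819 * 1 = -1.819

-1.819
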